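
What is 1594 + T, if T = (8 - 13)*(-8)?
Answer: 1634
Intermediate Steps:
T = 40 (T = -5*(-8) = 40)
1594 + T = 1594 + 40 = 1634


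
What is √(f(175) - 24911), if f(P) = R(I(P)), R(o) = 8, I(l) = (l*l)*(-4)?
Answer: 3*I*√2767 ≈ 157.81*I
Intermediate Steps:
I(l) = -4*l² (I(l) = l²*(-4) = -4*l²)
f(P) = 8
√(f(175) - 24911) = √(8 - 24911) = √(-24903) = 3*I*√2767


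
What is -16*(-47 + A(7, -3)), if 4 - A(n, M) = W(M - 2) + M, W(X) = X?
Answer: 560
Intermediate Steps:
A(n, M) = 6 - 2*M (A(n, M) = 4 - ((M - 2) + M) = 4 - ((-2 + M) + M) = 4 - (-2 + 2*M) = 4 + (2 - 2*M) = 6 - 2*M)
-16*(-47 + A(7, -3)) = -16*(-47 + (6 - 2*(-3))) = -16*(-47 + (6 + 6)) = -16*(-47 + 12) = -16*(-35) = 560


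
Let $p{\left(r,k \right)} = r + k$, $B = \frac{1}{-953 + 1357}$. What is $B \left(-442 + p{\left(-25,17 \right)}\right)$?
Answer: $- \frac{225}{202} \approx -1.1139$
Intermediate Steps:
$B = \frac{1}{404} \approx 0.0024752$
$p{\left(r,k \right)} = k + r$
$B \left(-442 + p{\left(-25,17 \right)}\right) = \frac{-442 + \left(17 - 25\right)}{404} = \frac{-442 - 8}{404} = \frac{1}{404} \left(-450\right) = - \frac{225}{202}$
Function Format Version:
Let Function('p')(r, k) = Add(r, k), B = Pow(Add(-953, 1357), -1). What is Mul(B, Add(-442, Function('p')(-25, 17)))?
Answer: Rational(-225, 202) ≈ -1.1139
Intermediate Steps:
B = Rational(1, 404) (B = Pow(404, -1) = Rational(1, 404) ≈ 0.0024752)
Function('p')(r, k) = Add(k, r)
Mul(B, Add(-442, Function('p')(-25, 17))) = Mul(Rational(1, 404), Add(-442, Add(17, -25))) = Mul(Rational(1, 404), Add(-442, -8)) = Mul(Rational(1, 404), -450) = Rational(-225, 202)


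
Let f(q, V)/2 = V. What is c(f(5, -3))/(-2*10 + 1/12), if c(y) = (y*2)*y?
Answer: -864/239 ≈ -3.6151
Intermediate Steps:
f(q, V) = 2*V
c(y) = 2*y**2 (c(y) = (2*y)*y = 2*y**2)
c(f(5, -3))/(-2*10 + 1/12) = (2*(2*(-3))**2)/(-2*10 + 1/12) = (2*(-6)**2)/(-20 + 1/12) = (2*36)/(-239/12) = 72*(-12/239) = -864/239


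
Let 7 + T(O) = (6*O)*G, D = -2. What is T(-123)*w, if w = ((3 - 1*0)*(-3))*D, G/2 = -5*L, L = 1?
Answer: 132714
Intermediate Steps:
G = -10 (G = 2*(-5*1) = 2*(-5) = -10)
w = 18 (w = ((3 - 1*0)*(-3))*(-2) = ((3 + 0)*(-3))*(-2) = (3*(-3))*(-2) = -9*(-2) = 18)
T(O) = -7 - 60*O (T(O) = -7 + (6*O)*(-10) = -7 - 60*O)
T(-123)*w = (-7 - 60*(-123))*18 = (-7 + 7380)*18 = 7373*18 = 132714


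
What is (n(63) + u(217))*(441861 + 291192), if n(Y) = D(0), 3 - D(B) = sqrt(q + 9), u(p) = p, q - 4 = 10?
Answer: 161271660 - 733053*sqrt(23) ≈ 1.5776e+8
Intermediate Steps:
q = 14 (q = 4 + 10 = 14)
D(B) = 3 - sqrt(23) (D(B) = 3 - sqrt(14 + 9) = 3 - sqrt(23))
n(Y) = 3 - sqrt(23)
(n(63) + u(217))*(441861 + 291192) = ((3 - sqrt(23)) + 217)*(441861 + 291192) = (220 - sqrt(23))*733053 = 161271660 - 733053*sqrt(23)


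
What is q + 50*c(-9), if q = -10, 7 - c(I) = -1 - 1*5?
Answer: 640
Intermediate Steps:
c(I) = 13 (c(I) = 7 - (-1 - 1*5) = 7 - (-1 - 5) = 7 - 1*(-6) = 7 + 6 = 13)
q + 50*c(-9) = -10 + 50*13 = -10 + 650 = 640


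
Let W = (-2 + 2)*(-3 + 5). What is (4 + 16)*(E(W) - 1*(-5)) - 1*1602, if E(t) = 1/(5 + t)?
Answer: -1498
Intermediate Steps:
W = 0 (W = 0*2 = 0)
(4 + 16)*(E(W) - 1*(-5)) - 1*1602 = (4 + 16)*(1/(5 + 0) - 1*(-5)) - 1*1602 = 20*(1/5 + 5) - 1602 = 20*(⅕ + 5) - 1602 = 20*(26/5) - 1602 = 104 - 1602 = -1498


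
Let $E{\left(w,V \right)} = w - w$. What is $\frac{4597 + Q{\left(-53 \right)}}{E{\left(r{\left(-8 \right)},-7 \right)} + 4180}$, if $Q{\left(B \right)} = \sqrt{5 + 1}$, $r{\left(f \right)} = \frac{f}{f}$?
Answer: $\frac{4597}{4180} + \frac{\sqrt{6}}{4180} \approx 1.1003$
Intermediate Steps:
$r{\left(f \right)} = 1$
$Q{\left(B \right)} = \sqrt{6}$
$E{\left(w,V \right)} = 0$
$\frac{4597 + Q{\left(-53 \right)}}{E{\left(r{\left(-8 \right)},-7 \right)} + 4180} = \frac{4597 + \sqrt{6}}{0 + 4180} = \frac{4597 + \sqrt{6}}{4180} = \left(4597 + \sqrt{6}\right) \frac{1}{4180} = \frac{4597}{4180} + \frac{\sqrt{6}}{4180}$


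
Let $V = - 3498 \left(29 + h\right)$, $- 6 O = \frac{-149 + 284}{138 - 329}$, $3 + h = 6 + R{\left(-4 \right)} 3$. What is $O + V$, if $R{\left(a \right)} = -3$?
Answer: $- \frac{30733383}{382} \approx -80454.0$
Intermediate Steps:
$h = -6$ ($h = -3 + \left(6 - 9\right) = -3 - 3 = -6$)
$O = \frac{45}{382}$ ($O = - \frac{\frac{1}{138 - 329} \left(-149 + 284\right)}{6} = - \frac{\frac{1}{-191} \cdot 135}{6} = - \frac{\left(- \frac{1}{191}\right) 135}{6} = \left(- \frac{1}{6}\right) \left(- \frac{135}{191}\right) = \frac{45}{382} \approx 0.1178$)
$V = -80454$ ($V = - 3498 \left(29 - 6\right) = \left(-3498\right) 23 = -80454$)
$O + V = \frac{45}{382} - 80454 = - \frac{30733383}{382}$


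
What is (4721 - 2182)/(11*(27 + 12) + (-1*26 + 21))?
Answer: 2539/424 ≈ 5.9882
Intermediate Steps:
(4721 - 2182)/(11*(27 + 12) + (-1*26 + 21)) = 2539/(11*39 + (-26 + 21)) = 2539/(429 - 5) = 2539/424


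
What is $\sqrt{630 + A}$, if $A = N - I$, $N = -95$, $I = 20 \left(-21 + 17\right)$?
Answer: $\sqrt{615} \approx 24.799$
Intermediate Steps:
$I = -80$ ($I = 20 \left(-4\right) = -80$)
$A = -15$ ($A = -95 - -80 = -95 + 80 = -15$)
$\sqrt{630 + A} = \sqrt{630 - 15} = \sqrt{615}$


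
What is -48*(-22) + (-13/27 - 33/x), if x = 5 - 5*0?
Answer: 141604/135 ≈ 1048.9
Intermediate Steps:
x = 5 (x = 5 + 0 = 5)
-48*(-22) + (-13/27 - 33/x) = -48*(-22) + (-13/27 - 33/5) = 1056 + (-13*1/27 - 33*⅕) = 1056 + (-13/27 - 33/5) = 1056 - 956/135 = 141604/135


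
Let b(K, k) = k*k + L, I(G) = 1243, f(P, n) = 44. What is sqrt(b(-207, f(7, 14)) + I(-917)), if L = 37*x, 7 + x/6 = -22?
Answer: I*sqrt(3259) ≈ 57.088*I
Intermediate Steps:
x = -174 (x = -42 + 6*(-22) = -42 - 132 = -174)
L = -6438 (L = 37*(-174) = -6438)
b(K, k) = -6438 + k**2 (b(K, k) = k*k - 6438 = k**2 - 6438 = -6438 + k**2)
sqrt(b(-207, f(7, 14)) + I(-917)) = sqrt((-6438 + 44**2) + 1243) = sqrt((-6438 + 1936) + 1243) = sqrt(-4502 + 1243) = sqrt(-3259) = I*sqrt(3259)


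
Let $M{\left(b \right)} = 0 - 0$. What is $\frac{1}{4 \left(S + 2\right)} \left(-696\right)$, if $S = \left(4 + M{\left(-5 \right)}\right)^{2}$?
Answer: $- \frac{29}{3} \approx -9.6667$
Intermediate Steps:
$M{\left(b \right)} = 0$ ($M{\left(b \right)} = 0 + 0 = 0$)
$S = 16$ ($S = \left(4 + 0\right)^{2} = 4^{2} = 16$)
$\frac{1}{4 \left(S + 2\right)} \left(-696\right) = \frac{1}{4 \left(16 + 2\right)} \left(-696\right) = \frac{1}{4 \cdot 18} \left(-696\right) = \frac{1}{4} \cdot \frac{1}{18} \left(-696\right) = \frac{1}{72} \left(-696\right) = - \frac{29}{3}$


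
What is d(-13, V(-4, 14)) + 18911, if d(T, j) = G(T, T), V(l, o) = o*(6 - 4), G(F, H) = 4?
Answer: 18915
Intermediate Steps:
V(l, o) = 2*o (V(l, o) = o*2 = 2*o)
d(T, j) = 4
d(-13, V(-4, 14)) + 18911 = 4 + 18911 = 18915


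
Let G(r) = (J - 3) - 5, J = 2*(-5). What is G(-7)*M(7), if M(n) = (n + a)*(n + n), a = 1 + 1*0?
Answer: -2016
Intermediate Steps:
a = 1 (a = 1 + 0 = 1)
J = -10
M(n) = 2*n*(1 + n) (M(n) = (n + 1)*(n + n) = (1 + n)*(2*n) = 2*n*(1 + n))
G(r) = -18 (G(r) = (-10 - 3) - 5 = -13 - 5 = -18)
G(-7)*M(7) = -36*7*(1 + 7) = -36*7*8 = -18*112 = -2016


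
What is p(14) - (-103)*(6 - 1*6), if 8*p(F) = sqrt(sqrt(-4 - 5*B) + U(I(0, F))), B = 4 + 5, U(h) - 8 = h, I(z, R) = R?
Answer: sqrt(22 + 7*I)/8 ≈ 0.5935 + 0.092144*I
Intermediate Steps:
U(h) = 8 + h
B = 9
p(F) = sqrt(8 + F + 7*I)/8 (p(F) = sqrt(sqrt(-4 - 5*9) + (8 + F))/8 = sqrt(sqrt(-4 - 45) + (8 + F))/8 = sqrt(sqrt(-49) + (8 + F))/8 = sqrt(7*I + (8 + F))/8 = sqrt(8 + F + 7*I)/8)
p(14) - (-103)*(6 - 1*6) = sqrt(8 + 14 + 7*I)/8 - (-103)*(6 - 1*6) = sqrt(22 + 7*I)/8 - (-103)*(6 - 6) = sqrt(22 + 7*I)/8 - (-103)*0 = sqrt(22 + 7*I)/8 - 1*0 = sqrt(22 + 7*I)/8 + 0 = sqrt(22 + 7*I)/8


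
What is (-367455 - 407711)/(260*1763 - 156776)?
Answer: -387583/150802 ≈ -2.5701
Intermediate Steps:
(-367455 - 407711)/(260*1763 - 156776) = -775166/(458380 - 156776) = -775166/301604 = -775166*1/301604 = -387583/150802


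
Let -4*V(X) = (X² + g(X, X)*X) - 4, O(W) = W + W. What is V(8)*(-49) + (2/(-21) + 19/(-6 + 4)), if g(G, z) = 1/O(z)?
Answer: 122897/168 ≈ 731.53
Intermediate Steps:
O(W) = 2*W
g(G, z) = 1/(2*z)
V(X) = 7/8 - X²/4 (V(X) = -((X² + (1/(2*X))*X) - 4)/4 = -((X² + ½) - 4)/4 = -((½ + X²) - 4)/4 = -(-7/2 + X²)/4 = 7/8 - X²/4)
V(8)*(-49) + (2/(-21) + 19/(-6 + 4)) = (7/8 - ¼*8²)*(-49) + (2/(-21) + 19/(-6 + 4)) = (7/8 - ¼*64)*(-49) + (2*(-1/21) + 19/(-2)) = (7/8 - 16)*(-49) + (-2/21 + 19*(-½)) = -121/8*(-49) + (-2/21 - 19/2) = 5929/8 - 403/42 = 122897/168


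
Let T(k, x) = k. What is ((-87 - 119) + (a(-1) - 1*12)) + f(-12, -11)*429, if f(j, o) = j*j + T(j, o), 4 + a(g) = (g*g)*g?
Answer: 56405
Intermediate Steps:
a(g) = -4 + g**3 (a(g) = -4 + (g*g)*g = -4 + g**2*g = -4 + g**3)
f(j, o) = j + j**2 (f(j, o) = j*j + j = j**2 + j = j + j**2)
((-87 - 119) + (a(-1) - 1*12)) + f(-12, -11)*429 = ((-87 - 119) + ((-4 + (-1)**3) - 1*12)) - 12*(1 - 12)*429 = (-206 + ((-4 - 1) - 12)) - 12*(-11)*429 = (-206 + (-5 - 12)) + 132*429 = (-206 - 17) + 56628 = -223 + 56628 = 56405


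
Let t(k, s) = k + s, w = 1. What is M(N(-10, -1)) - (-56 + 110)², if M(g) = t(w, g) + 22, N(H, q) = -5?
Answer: -2898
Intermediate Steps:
M(g) = 23 + g (M(g) = (1 + g) + 22 = 23 + g)
M(N(-10, -1)) - (-56 + 110)² = (23 - 5) - (-56 + 110)² = 18 - 1*54² = 18 - 1*2916 = 18 - 2916 = -2898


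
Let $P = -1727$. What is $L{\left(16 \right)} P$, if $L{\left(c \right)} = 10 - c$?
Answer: $10362$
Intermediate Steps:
$L{\left(16 \right)} P = \left(10 - 16\right) \left(-1727\right) = \left(-6\right) \left(-1727\right) = 10362$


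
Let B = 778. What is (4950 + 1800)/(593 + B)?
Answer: 2250/457 ≈ 4.9234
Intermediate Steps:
(4950 + 1800)/(593 + B) = (4950 + 1800)/(593 + 778) = 6750/1371 = 6750*(1/1371) = 2250/457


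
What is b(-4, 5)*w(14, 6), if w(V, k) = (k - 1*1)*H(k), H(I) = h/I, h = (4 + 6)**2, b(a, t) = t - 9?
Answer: -1000/3 ≈ -333.33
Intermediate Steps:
b(a, t) = -9 + t
h = 100 (h = 10**2 = 100)
H(I) = 100/I
w(V, k) = 100*(-1 + k)/k (w(V, k) = (k - 1*1)*(100/k) = (k - 1)*(100/k) = (-1 + k)*(100/k) = 100*(-1 + k)/k)
b(-4, 5)*w(14, 6) = (-9 + 5)*(100 - 100/6) = -4*(100 - 100*1/6) = -4*(100 - 50/3) = -4*250/3 = -1000/3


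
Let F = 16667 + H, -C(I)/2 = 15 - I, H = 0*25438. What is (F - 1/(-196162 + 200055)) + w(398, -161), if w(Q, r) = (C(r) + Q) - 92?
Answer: 64705552/3893 ≈ 16621.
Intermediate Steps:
H = 0
C(I) = -30 + 2*I (C(I) = -2*(15 - I) = -30 + 2*I)
w(Q, r) = -122 + Q + 2*r (w(Q, r) = ((-30 + 2*r) + Q) - 92 = (-30 + Q + 2*r) - 92 = -122 + Q + 2*r)
F = 16667 (F = 16667 + 0 = 16667)
(F - 1/(-196162 + 200055)) + w(398, -161) = (16667 - 1/(-196162 + 200055)) + (-122 + 398 + 2*(-161)) = (16667 - 1/3893) + (-122 + 398 - 322) = (16667 - 1*1/3893) - 46 = (16667 - 1/3893) - 46 = 64884630/3893 - 46 = 64705552/3893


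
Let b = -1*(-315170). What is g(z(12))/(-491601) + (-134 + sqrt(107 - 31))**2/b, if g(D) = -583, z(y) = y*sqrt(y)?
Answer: 411286061/7042631235 - 268*sqrt(19)/157585 ≈ 0.050986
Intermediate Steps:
z(y) = y**(3/2)
b = 315170
g(z(12))/(-491601) + (-134 + sqrt(107 - 31))**2/b = -583/(-491601) + (-134 + sqrt(107 - 31))**2/315170 = -583*(-1/491601) + (-134 + sqrt(76))**2*(1/315170) = 53/44691 + (-134 + 2*sqrt(19))**2*(1/315170) = 53/44691 + (-134 + 2*sqrt(19))**2/315170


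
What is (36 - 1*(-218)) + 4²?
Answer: 270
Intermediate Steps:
(36 - 1*(-218)) + 4² = (36 + 218) + 16 = 254 + 16 = 270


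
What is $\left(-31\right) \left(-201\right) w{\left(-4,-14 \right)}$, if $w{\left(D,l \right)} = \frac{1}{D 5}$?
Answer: $- \frac{6231}{20} \approx -311.55$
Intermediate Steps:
$w{\left(D,l \right)} = \frac{1}{5 D}$ ($w{\left(D,l \right)} = \frac{1}{D} \frac{1}{5} = \frac{1}{5 D}$)
$\left(-31\right) \left(-201\right) w{\left(-4,-14 \right)} = \left(-31\right) \left(-201\right) \frac{1}{5 \left(-4\right)} = 6231 \cdot \frac{1}{5} \left(- \frac{1}{4}\right) = 6231 \left(- \frac{1}{20}\right) = - \frac{6231}{20}$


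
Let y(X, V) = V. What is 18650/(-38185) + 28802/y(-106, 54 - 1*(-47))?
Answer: 219584144/771337 ≈ 284.68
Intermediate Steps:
18650/(-38185) + 28802/y(-106, 54 - 1*(-47)) = 18650/(-38185) + 28802/(54 - 1*(-47)) = 18650*(-1/38185) + 28802/(54 + 47) = -3730/7637 + 28802/101 = 219584144/771337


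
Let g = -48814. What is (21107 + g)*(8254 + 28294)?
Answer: -1012635436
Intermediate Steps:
(21107 + g)*(8254 + 28294) = (21107 - 48814)*(8254 + 28294) = -27707*36548 = -1012635436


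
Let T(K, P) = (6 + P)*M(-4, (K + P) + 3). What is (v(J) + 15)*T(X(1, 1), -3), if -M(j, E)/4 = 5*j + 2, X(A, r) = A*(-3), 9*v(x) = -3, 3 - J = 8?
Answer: 3168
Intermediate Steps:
J = -5 (J = 3 - 1*8 = 3 - 8 = -5)
v(x) = -⅓ (v(x) = (⅑)*(-3) = -⅓)
X(A, r) = -3*A
M(j, E) = -8 - 20*j (M(j, E) = -4*(5*j + 2) = -4*(2 + 5*j) = -8 - 20*j)
T(K, P) = 432 + 72*P (T(K, P) = (6 + P)*(-8 - 20*(-4)) = (6 + P)*(-8 + 80) = (6 + P)*72 = 432 + 72*P)
(v(J) + 15)*T(X(1, 1), -3) = (-⅓ + 15)*(432 + 72*(-3)) = 44*(432 - 216)/3 = (44/3)*216 = 3168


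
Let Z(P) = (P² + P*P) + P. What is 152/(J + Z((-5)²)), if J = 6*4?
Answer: 152/1299 ≈ 0.11701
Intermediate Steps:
Z(P) = P + 2*P² (Z(P) = (P² + P²) + P = 2*P² + P = P + 2*P²)
J = 24
152/(J + Z((-5)²)) = 152/(24 + (-5)²*(1 + 2*(-5)²)) = 152/(24 + 25*(1 + 2*25)) = 152/(24 + 25*(1 + 50)) = 152/(24 + 25*51) = 152/(24 + 1275) = 152/1299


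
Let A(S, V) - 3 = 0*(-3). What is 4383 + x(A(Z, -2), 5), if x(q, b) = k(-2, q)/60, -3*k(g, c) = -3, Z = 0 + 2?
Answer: 262981/60 ≈ 4383.0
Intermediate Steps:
Z = 2
k(g, c) = 1 (k(g, c) = -⅓*(-3) = 1)
A(S, V) = 3 (A(S, V) = 3 + 0*(-3) = 3 + 0 = 3)
x(q, b) = 1/60
4383 + x(A(Z, -2), 5) = 4383 + 1/60 = 262981/60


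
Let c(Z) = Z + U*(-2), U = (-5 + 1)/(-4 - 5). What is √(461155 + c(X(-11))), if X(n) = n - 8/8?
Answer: √4150279/3 ≈ 679.07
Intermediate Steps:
U = 4/9 (U = -4/(-9) = -4*(-⅑) = 4/9 ≈ 0.44444)
X(n) = -1 + n (X(n) = n - 8/8 = n - 1*1 = n - 1 = -1 + n)
c(Z) = -8/9 + Z (c(Z) = Z + (4/9)*(-2) = Z - 8/9 = -8/9 + Z)
√(461155 + c(X(-11))) = √(461155 + (-8/9 + (-1 - 11))) = √(461155 + (-8/9 - 12)) = √(461155 - 116/9) = √(4150279/9) = √4150279/3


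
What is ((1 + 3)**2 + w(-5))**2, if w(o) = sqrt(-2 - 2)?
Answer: 252 + 64*I ≈ 252.0 + 64.0*I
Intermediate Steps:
w(o) = 2*I (w(o) = sqrt(-4) = 2*I)
((1 + 3)**2 + w(-5))**2 = ((1 + 3)**2 + 2*I)**2 = (4**2 + 2*I)**2 = (16 + 2*I)**2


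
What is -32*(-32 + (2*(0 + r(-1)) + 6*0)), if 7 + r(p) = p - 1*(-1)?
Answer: 1472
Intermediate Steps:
r(p) = -6 + p (r(p) = -7 + (p - 1*(-1)) = -7 + (p + 1) = -7 + (1 + p) = -6 + p)
-32*(-32 + (2*(0 + r(-1)) + 6*0)) = -32*(-32 + (2*(0 + (-6 - 1)) + 6*0)) = -32*(-32 + (2*(0 - 7) + 0)) = -32*(-32 + (2*(-7) + 0)) = -32*(-32 + (-14 + 0)) = -32*(-32 - 14) = -32*(-46) = 1472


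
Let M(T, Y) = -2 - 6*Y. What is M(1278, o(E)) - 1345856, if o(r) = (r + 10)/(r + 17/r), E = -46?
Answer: -106323150/79 ≈ -1.3459e+6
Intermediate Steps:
o(r) = (10 + r)/(r + 17/r)
M(1278, o(E)) - 1345856 = (-2 - (-276)*(10 - 46)/(17 + (-46)²)) - 1345856 = (-2 - (-276)*(-36)/(17 + 2116)) - 1345856 = (-2 - (-276)*(-36)/2133) - 1345856 = (-2 - 6*184/237) - 1345856 = (-2 - 368/79) - 1345856 = -526/79 - 1345856 = -106323150/79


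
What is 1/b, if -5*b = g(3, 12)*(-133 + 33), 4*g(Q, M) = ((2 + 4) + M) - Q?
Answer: 1/75 ≈ 0.013333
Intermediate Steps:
g(Q, M) = 3/2 - Q/4 + M/4 (g(Q, M) = (((2 + 4) + M) - Q)/4 = ((6 + M) - Q)/4 = (6 + M - Q)/4 = 3/2 - Q/4 + M/4)
b = 75 (b = -(3/2 - 1/4*3 + (1/4)*12)*(-133 + 33)/5 = -(3/2 - 3/4 + 3)*(-100)/5 = -3*(-100)/4 = -1/5*(-375) = 75)
1/b = 1/75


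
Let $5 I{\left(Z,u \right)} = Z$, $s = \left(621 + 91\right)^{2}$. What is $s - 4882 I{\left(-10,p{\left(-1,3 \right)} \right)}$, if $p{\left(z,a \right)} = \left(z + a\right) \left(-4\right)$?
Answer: $516708$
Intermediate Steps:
$s = 506944$ ($s = 712^{2} = 506944$)
$p{\left(z,a \right)} = - 4 a - 4 z$ ($p{\left(z,a \right)} = \left(a + z\right) \left(-4\right) = - 4 a - 4 z$)
$I{\left(Z,u \right)} = \frac{Z}{5}$
$s - 4882 I{\left(-10,p{\left(-1,3 \right)} \right)} = 506944 - 4882 \cdot \frac{1}{5} \left(-10\right) = 506944 - 4882 \left(-2\right) = 506944 - -9764 = 506944 + 9764 = 516708$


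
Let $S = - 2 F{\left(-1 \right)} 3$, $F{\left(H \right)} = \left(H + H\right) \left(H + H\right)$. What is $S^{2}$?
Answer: $576$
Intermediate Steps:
$F{\left(H \right)} = 4 H^{2}$ ($F{\left(H \right)} = 2 H 2 H = 4 H^{2}$)
$S = -24$ ($S = - 2 \cdot 4 \left(-1\right)^{2} \cdot 3 = - 2 \cdot 4 \cdot 1 \cdot 3 = \left(-2\right) 4 \cdot 3 = \left(-8\right) 3 = -24$)
$S^{2} = \left(-24\right)^{2} = 576$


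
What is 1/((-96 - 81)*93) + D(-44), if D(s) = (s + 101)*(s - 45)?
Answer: -83506654/16461 ≈ -5073.0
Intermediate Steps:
D(s) = (-45 + s)*(101 + s) (D(s) = (101 + s)*(-45 + s) = (-45 + s)*(101 + s))
1/((-96 - 81)*93) + D(-44) = 1/((-96 - 81)*93) + (-4545 + (-44)**2 + 56*(-44)) = 1/(-177*93) + (-4545 + 1936 - 2464) = 1/(-16461) - 5073 = -1/16461 - 5073 = -83506654/16461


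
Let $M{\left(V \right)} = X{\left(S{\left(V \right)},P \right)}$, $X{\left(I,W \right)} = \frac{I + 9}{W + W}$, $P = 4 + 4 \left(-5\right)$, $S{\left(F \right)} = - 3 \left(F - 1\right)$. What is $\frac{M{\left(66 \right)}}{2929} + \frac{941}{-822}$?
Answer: $- \frac{22011289}{19261104} \approx -1.1428$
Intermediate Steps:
$S{\left(F \right)} = 3 - 3 F$ ($S{\left(F \right)} = - 3 \left(-1 + F\right) = 3 - 3 F$)
$P = -16$ ($P = 4 - 20 = -16$)
$X{\left(I,W \right)} = \frac{9 + I}{2 W}$
$M{\left(V \right)} = - \frac{3}{8} + \frac{3 V}{32}$ ($M{\left(V \right)} = \frac{9 - \left(-3 + 3 V\right)}{2 \left(-16\right)} = \frac{1}{2} \left(- \frac{1}{16}\right) \left(12 - 3 V\right) = - \frac{3}{8} + \frac{3 V}{32}$)
$\frac{M{\left(66 \right)}}{2929} + \frac{941}{-822} = \frac{- \frac{3}{8} + \frac{3}{32} \cdot 66}{2929} + \frac{941}{-822} = \left(- \frac{3}{8} + \frac{99}{16}\right) \frac{1}{2929} + 941 \left(- \frac{1}{822}\right) = \frac{93}{16} \cdot \frac{1}{2929} - \frac{941}{822} = \frac{93}{46864} - \frac{941}{822} = - \frac{22011289}{19261104}$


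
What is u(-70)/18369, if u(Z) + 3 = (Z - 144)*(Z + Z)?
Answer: 29957/18369 ≈ 1.6308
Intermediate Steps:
u(Z) = -3 + 2*Z*(-144 + Z) (u(Z) = -3 + (Z - 144)*(Z + Z) = -3 + (-144 + Z)*(2*Z) = -3 + 2*Z*(-144 + Z))
u(-70)/18369 = (-3 - 288*(-70) + 2*(-70)²)/18369 = (-3 + 20160 + 2*4900)*(1/18369) = (-3 + 20160 + 9800)*(1/18369) = 29957*(1/18369) = 29957/18369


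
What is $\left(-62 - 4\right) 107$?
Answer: $-7062$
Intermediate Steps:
$\left(-62 - 4\right) 107 = \left(-66\right) 107 = -7062$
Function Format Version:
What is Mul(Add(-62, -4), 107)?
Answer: -7062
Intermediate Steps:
Mul(Add(-62, -4), 107) = Mul(-66, 107) = -7062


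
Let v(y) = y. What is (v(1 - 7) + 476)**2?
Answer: 220900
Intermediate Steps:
(v(1 - 7) + 476)**2 = ((1 - 7) + 476)**2 = (-6 + 476)**2 = 470**2 = 220900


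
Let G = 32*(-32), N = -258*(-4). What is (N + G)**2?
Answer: 64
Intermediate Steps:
N = 1032
G = -1024
(N + G)**2 = (1032 - 1024)**2 = 8**2 = 64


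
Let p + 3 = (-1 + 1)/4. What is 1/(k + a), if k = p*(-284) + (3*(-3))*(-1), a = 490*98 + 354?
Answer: 1/49235 ≈ 2.0311e-5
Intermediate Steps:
p = -3 (p = -3 + (-1 + 1)/4 = -3 + (¼)*0 = -3 + 0 = -3)
a = 48374 (a = 48020 + 354 = 48374)
k = 861 (k = -3*(-284) + (3*(-3))*(-1) = 852 - 9*(-1) = 852 + 9 = 861)
1/(k + a) = 1/(861 + 48374) = 1/49235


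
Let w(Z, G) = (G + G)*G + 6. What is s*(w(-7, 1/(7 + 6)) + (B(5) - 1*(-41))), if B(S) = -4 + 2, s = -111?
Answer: -844377/169 ≈ -4996.3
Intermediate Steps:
B(S) = -2
w(Z, G) = 6 + 2*G² (w(Z, G) = (2*G)*G + 6 = 2*G² + 6 = 6 + 2*G²)
s*(w(-7, 1/(7 + 6)) + (B(5) - 1*(-41))) = -111*((6 + 2*(1/(7 + 6))²) + (-2 - 1*(-41))) = -111*((6 + 2*(1/13)²) + (-2 + 41)) = -111*((6 + 2*(1/13)²) + 39) = -111*((6 + 2*(1/169)) + 39) = -111*((6 + 2/169) + 39) = -111*(1016/169 + 39) = -111*7607/169 = -844377/169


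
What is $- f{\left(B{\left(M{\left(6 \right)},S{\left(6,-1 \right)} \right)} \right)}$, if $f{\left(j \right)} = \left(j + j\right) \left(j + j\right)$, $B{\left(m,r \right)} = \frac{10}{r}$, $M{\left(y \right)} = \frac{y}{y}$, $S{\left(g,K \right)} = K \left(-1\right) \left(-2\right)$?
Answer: $-100$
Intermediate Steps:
$S{\left(g,K \right)} = 2 K$ ($S{\left(g,K \right)} = - K \left(-2\right) = 2 K$)
$M{\left(y \right)} = 1$
$f{\left(j \right)} = 4 j^{2}$ ($f{\left(j \right)} = 2 j 2 j = 4 j^{2}$)
$- f{\left(B{\left(M{\left(6 \right)},S{\left(6,-1 \right)} \right)} \right)} = - 4 \left(\frac{10}{2 \left(-1\right)}\right)^{2} = - 4 \left(\frac{10}{-2}\right)^{2} = - 4 \left(10 \left(- \frac{1}{2}\right)\right)^{2} = - 4 \left(-5\right)^{2} = - 4 \cdot 25 = \left(-1\right) 100 = -100$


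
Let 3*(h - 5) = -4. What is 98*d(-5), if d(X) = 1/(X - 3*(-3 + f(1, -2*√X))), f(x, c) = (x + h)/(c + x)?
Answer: 49*(I + 2*√5)/(-5*I + 4*√5) ≈ 16.333 + 14.609*I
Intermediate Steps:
h = 11/3 (h = 5 + (⅓)*(-4) = 5 - 4/3 = 11/3 ≈ 3.6667)
f(x, c) = (11/3 + x)/(c + x) (f(x, c) = (x + 11/3)/(c + x) = (11/3 + x)/(c + x))
d(X) = 1/(9 + X - 14/(1 - 2*√X)) (d(X) = 1/(X - 3*(-3 + (11/3 + 1)/(-2*√X + 1))) = 1/(X - 3*(-3 + (14/3)/(1 - 2*√X))) = 1/(X - 3*(-3 + 14/(3*(1 - 2*√X)))) = 1/(X + (9 - 14/(1 - 2*√X))) = 1/(9 + X - 14/(1 - 2*√X)))
98*d(-5) = 98*((-1 + 2*√(-5))/(14 + (-1 + 2*√(-5))*(9 - 5))) = 98*((-1 + 2*(I*√5))/(14 + (-1 + 2*(I*√5))*4)) = 98*((-1 + 2*I*√5)/(14 + (-1 + 2*I*√5)*4)) = 98*((-1 + 2*I*√5)/(14 + (-4 + 8*I*√5))) = 98*((-1 + 2*I*√5)/(10 + 8*I*√5)) = 98*(-1 + 2*I*√5)/(10 + 8*I*√5)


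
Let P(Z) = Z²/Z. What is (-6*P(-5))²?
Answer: 900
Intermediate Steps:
P(Z) = Z
(-6*P(-5))² = (-6*(-5))² = 30² = 900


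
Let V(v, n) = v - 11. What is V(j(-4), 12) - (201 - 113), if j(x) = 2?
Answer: -97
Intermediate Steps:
V(v, n) = -11 + v
V(j(-4), 12) - (201 - 113) = (-11 + 2) - (201 - 113) = -9 - 1*88 = -9 - 88 = -97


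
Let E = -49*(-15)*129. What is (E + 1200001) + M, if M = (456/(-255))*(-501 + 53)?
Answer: 110127456/85 ≈ 1.2956e+6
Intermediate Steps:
E = 94815 (E = 735*129 = 94815)
M = 68096/85 (M = (456*(-1/255))*(-448) = -152/85*(-448) = 68096/85 ≈ 801.13)
(E + 1200001) + M = (94815 + 1200001) + 68096/85 = 1294816 + 68096/85 = 110127456/85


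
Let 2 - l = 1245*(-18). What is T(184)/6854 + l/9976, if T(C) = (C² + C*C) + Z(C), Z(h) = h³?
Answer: 342253471/371606 ≈ 921.01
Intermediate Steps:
l = 22412 (l = 2 - 1245*(-18) = 2 - 1*(-22410) = 2 + 22410 = 22412)
T(C) = C³ + 2*C² (T(C) = (C² + C*C) + C³ = (C² + C²) + C³ = 2*C² + C³ = C³ + 2*C²)
T(184)/6854 + l/9976 = (184²*(2 + 184))/6854 + 22412/9976 = (33856*186)*(1/6854) + 22412*(1/9976) = 6297216*(1/6854) + 5603/2494 = 136896/149 + 5603/2494 = 342253471/371606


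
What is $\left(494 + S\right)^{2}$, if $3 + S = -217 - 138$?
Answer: $18496$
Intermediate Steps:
$S = -358$ ($S = -3 - 355 = -358$)
$\left(494 + S\right)^{2} = \left(494 - 358\right)^{2} = 136^{2} = 18496$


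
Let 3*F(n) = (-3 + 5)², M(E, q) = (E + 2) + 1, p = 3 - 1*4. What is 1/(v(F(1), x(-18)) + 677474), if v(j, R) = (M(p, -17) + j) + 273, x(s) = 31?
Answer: 3/2033251 ≈ 1.4755e-6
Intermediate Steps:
p = -1 (p = 3 - 4 = -1)
M(E, q) = 3 + E (M(E, q) = (2 + E) + 1 = 3 + E)
F(n) = 4/3 (F(n) = (-3 + 5)²/3 = (⅓)*2² = (⅓)*4 = 4/3)
v(j, R) = 275 + j (v(j, R) = ((3 - 1) + j) + 273 = (2 + j) + 273 = 275 + j)
1/(v(F(1), x(-18)) + 677474) = 1/((275 + 4/3) + 677474) = 1/(829/3 + 677474) = 1/(2033251/3) = 3/2033251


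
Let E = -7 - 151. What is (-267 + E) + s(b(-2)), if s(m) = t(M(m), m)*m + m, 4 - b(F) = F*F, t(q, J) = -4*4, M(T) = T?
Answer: -425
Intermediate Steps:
E = -158
t(q, J) = -16
b(F) = 4 - F² (b(F) = 4 - F*F = 4 - F²)
s(m) = -15*m (s(m) = -16*m + m = -15*m)
(-267 + E) + s(b(-2)) = (-267 - 158) - 15*(4 - 1*(-2)²) = -425 - 15*(4 - 1*4) = -425 - 15*(4 - 4) = -425 - 15*0 = -425 + 0 = -425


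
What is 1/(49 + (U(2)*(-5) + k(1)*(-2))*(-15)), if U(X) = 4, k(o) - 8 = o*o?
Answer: 1/619 ≈ 0.0016155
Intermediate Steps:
k(o) = 8 + o² (k(o) = 8 + o*o = 8 + o²)
1/(49 + (U(2)*(-5) + k(1)*(-2))*(-15)) = 1/(49 + (4*(-5) + (8 + 1²)*(-2))*(-15)) = 1/(49 + (-20 + (8 + 1)*(-2))*(-15)) = 1/(49 + (-20 + 9*(-2))*(-15)) = 1/(49 + (-20 - 18)*(-15)) = 1/(49 - 38*(-15)) = 1/(49 + 570) = 1/619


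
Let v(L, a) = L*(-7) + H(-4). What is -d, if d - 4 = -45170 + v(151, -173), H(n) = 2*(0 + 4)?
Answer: 46215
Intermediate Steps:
H(n) = 8 (H(n) = 2*4 = 8)
v(L, a) = 8 - 7*L (v(L, a) = L*(-7) + 8 = -7*L + 8 = 8 - 7*L)
d = -46215 (d = 4 + (-45170 + (8 - 7*151)) = 4 + (-45170 + (8 - 1057)) = 4 + (-45170 - 1049) = 4 - 46219 = -46215)
-d = -1*(-46215) = 46215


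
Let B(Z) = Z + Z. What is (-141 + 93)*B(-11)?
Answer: 1056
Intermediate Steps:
B(Z) = 2*Z
(-141 + 93)*B(-11) = (-141 + 93)*(2*(-11)) = -48*(-22) = 1056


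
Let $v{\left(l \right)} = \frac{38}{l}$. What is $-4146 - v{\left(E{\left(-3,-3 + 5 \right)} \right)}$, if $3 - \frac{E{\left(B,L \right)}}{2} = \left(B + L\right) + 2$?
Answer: $- \frac{8311}{2} \approx -4155.5$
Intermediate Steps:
$E{\left(B,L \right)} = 2 - 2 B - 2 L$ ($E{\left(B,L \right)} = 6 - 2 \left(\left(B + L\right) + 2\right) = 6 - 2 \left(2 + B + L\right) = 6 - \left(4 + 2 B + 2 L\right) = 2 - 2 B - 2 L$)
$-4146 - v{\left(E{\left(-3,-3 + 5 \right)} \right)} = -4146 - \frac{38}{2 - -6 - 2 \left(-3 + 5\right)} = -4146 - \frac{38}{2 + 6 - 4} = -4146 - \frac{38}{4} = -4146 - 38 \cdot \frac{1}{4} = -4146 - \frac{19}{2} = - \frac{8311}{2}$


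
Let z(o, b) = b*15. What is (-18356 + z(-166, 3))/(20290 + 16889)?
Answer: -18311/37179 ≈ -0.49251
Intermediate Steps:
z(o, b) = 15*b
(-18356 + z(-166, 3))/(20290 + 16889) = (-18356 + 15*3)/(20290 + 16889) = (-18356 + 45)/37179 = -18311*1/37179 = -18311/37179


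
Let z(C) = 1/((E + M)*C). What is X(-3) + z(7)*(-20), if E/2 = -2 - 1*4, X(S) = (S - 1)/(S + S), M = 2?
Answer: 20/21 ≈ 0.95238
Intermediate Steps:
X(S) = (-1 + S)/(2*S) (X(S) = (-1 + S)/((2*S)) = (-1 + S)*(1/(2*S)) = (-1 + S)/(2*S))
E = -12 (E = 2*(-2 - 1*4) = 2*(-2 - 4) = 2*(-6) = -12)
z(C) = -1/(10*C) (z(C) = 1/((-12 + 2)*C) = 1/((-10)*C) = -1/(10*C))
X(-3) + z(7)*(-20) = (½)*(-1 - 3)/(-3) - ⅒/7*(-20) = (½)*(-⅓)*(-4) - ⅒*⅐*(-20) = ⅔ - 1/70*(-20) = ⅔ + 2/7 = 20/21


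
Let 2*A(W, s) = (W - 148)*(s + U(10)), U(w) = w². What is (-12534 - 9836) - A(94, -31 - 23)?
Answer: -21128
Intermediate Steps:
A(W, s) = (-148 + W)*(100 + s)/2 (A(W, s) = ((W - 148)*(s + 10²))/2 = ((-148 + W)*(s + 100))/2 = ((-148 + W)*(100 + s))/2 = (-148 + W)*(100 + s)/2)
(-12534 - 9836) - A(94, -31 - 23) = (-12534 - 9836) - (-7400 - 74*(-31 - 23) + 50*94 + (½)*94*(-31 - 23)) = -22370 - (-7400 - 74*(-54) + 4700 + (½)*94*(-54)) = -22370 - (-7400 + 3996 + 4700 - 2538) = -22370 - 1*(-1242) = -22370 + 1242 = -21128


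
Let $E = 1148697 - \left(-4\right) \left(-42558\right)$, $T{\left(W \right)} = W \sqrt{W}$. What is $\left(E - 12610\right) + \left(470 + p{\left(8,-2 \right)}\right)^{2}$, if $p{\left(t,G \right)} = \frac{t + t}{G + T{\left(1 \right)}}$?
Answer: $1171971$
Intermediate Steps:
$T{\left(W \right)} = W^{\frac{3}{2}}$
$p{\left(t,G \right)} = \frac{2 t}{1 + G}$ ($p{\left(t,G \right)} = \frac{t + t}{G + 1^{\frac{3}{2}}} = \frac{2 t}{G + 1} = \frac{2 t}{1 + G}$)
$E = 978465$ ($E = 1148697 - 170232 = 978465$)
$\left(E - 12610\right) + \left(470 + p{\left(8,-2 \right)}\right)^{2} = \left(978465 - 12610\right) + \left(470 + 2 \cdot 8 \frac{1}{1 - 2}\right)^{2} = 965855 + \left(470 + 2 \cdot 8 \frac{1}{-1}\right)^{2} = 965855 + \left(470 + 2 \cdot 8 \left(-1\right)\right)^{2} = 965855 + \left(470 - 16\right)^{2} = 965855 + 454^{2} = 965855 + 206116 = 1171971$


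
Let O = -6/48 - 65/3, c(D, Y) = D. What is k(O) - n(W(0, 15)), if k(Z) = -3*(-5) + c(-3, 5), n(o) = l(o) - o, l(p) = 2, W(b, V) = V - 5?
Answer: 20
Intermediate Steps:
W(b, V) = -5 + V
n(o) = 2 - o
O = -523/24 (O = -6*1/48 - 65*1/3 = -1/8 - 65/3 = -523/24 ≈ -21.792)
k(Z) = 12 (k(Z) = -3*(-5) - 3 = 15 - 3 = 12)
k(O) - n(W(0, 15)) = 12 - (2 - (-5 + 15)) = 12 - (2 - 1*10) = 12 - (2 - 10) = 12 - 1*(-8) = 12 + 8 = 20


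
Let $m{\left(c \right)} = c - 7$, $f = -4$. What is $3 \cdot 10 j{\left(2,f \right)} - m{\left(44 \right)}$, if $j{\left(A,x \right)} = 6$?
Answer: $143$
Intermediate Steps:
$m{\left(c \right)} = -7 + c$ ($m{\left(c \right)} = c - 7 = -7 + c$)
$3 \cdot 10 j{\left(2,f \right)} - m{\left(44 \right)} = 3 \cdot 10 \cdot 6 - \left(-7 + 44\right) = 30 \cdot 6 - 37 = 180 - 37 = 143$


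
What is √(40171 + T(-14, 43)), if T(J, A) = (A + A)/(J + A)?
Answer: √33786305/29 ≈ 200.43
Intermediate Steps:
T(J, A) = 2*A/(A + J) (T(J, A) = (2*A)/(A + J) = 2*A/(A + J))
√(40171 + T(-14, 43)) = √(40171 + 2*43/(43 - 14)) = √(40171 + 2*43/29) = √(40171 + 2*43*(1/29)) = √(40171 + 86/29) = √(1165045/29) = √33786305/29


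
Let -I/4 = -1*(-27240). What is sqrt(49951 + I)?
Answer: I*sqrt(59009) ≈ 242.92*I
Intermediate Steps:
I = -108960 (I = -(-4)*(-27240) = -4*27240 = -108960)
sqrt(49951 + I) = sqrt(49951 - 108960) = sqrt(-59009) = I*sqrt(59009)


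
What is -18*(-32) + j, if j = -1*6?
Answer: 570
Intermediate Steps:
j = -6
-18*(-32) + j = -18*(-32) - 6 = 576 - 6 = 570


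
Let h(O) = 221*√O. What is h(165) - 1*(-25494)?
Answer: 25494 + 221*√165 ≈ 28333.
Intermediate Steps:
h(165) - 1*(-25494) = 221*√165 - 1*(-25494) = 221*√165 + 25494 = 25494 + 221*√165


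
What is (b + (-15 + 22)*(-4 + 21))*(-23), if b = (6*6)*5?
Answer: -6877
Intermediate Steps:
b = 180 (b = 36*5 = 180)
(b + (-15 + 22)*(-4 + 21))*(-23) = (180 + (-15 + 22)*(-4 + 21))*(-23) = (180 + 7*17)*(-23) = (180 + 119)*(-23) = 299*(-23) = -6877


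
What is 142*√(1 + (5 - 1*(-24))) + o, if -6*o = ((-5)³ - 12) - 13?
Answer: 25 + 142*√30 ≈ 802.77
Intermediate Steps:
o = 25 (o = -(((-5)³ - 12) - 13)/6 = -((-125 - 12) - 13)/6 = -(-137 - 13)/6 = -⅙*(-150) = 25)
142*√(1 + (5 - 1*(-24))) + o = 142*√(1 + (5 - 1*(-24))) + 25 = 142*√(1 + (5 + 24)) + 25 = 142*√(1 + 29) + 25 = 142*√30 + 25 = 25 + 142*√30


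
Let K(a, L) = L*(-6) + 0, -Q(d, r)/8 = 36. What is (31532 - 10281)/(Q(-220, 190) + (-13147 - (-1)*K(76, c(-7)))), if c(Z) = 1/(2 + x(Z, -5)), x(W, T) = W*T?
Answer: -786287/497101 ≈ -1.5817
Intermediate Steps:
Q(d, r) = -288 (Q(d, r) = -8*36 = -288)
x(W, T) = T*W
c(Z) = 1/(2 - 5*Z)
K(a, L) = -6*L (K(a, L) = -6*L + 0 = -6*L)
(31532 - 10281)/(Q(-220, 190) + (-13147 - (-1)*K(76, c(-7)))) = (31532 - 10281)/(-288 + (-13147 - (-1)*(-(-6)/(-2 + 5*(-7))))) = 21251/(-288 + (-13147 - (-1)*(-(-6)/(-2 - 35)))) = 21251/(-288 + (-13147 - (-1)*(-(-6)/(-37)))) = 21251/(-288 + (-13147 - (-1)*(-(-6)*(-1)/37))) = 21251/(-288 + (-13147 - (-1)*(-6*1/37))) = 21251/(-288 + (-13147 - (-1)*(-6)/37)) = 21251/(-288 + (-13147 - 1*6/37)) = 21251/(-288 + (-13147 - 6/37)) = 21251/(-288 - 486445/37) = 21251/(-497101/37) = 21251*(-37/497101) = -786287/497101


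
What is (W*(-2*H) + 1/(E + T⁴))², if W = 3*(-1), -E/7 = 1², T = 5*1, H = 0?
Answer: 1/381924 ≈ 2.6183e-6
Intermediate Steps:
T = 5
E = -7 (E = -7*1² = -7*1 = -7)
W = -3
(W*(-2*H) + 1/(E + T⁴))² = (-(-6)*0 + 1/(-7 + 5⁴))² = (-3*0 + 1/(-7 + 625))² = (0 + 1/618)² = (1/618)² = 1/381924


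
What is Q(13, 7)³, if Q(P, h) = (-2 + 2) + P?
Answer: 2197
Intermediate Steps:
Q(P, h) = P (Q(P, h) = 0 + P = P)
Q(13, 7)³ = 13³ = 2197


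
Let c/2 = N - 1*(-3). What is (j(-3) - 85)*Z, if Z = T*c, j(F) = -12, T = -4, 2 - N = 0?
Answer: 3880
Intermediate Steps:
N = 2 (N = 2 - 1*0 = 2 + 0 = 2)
c = 10 (c = 2*(2 - 1*(-3)) = 2*(2 + 3) = 2*5 = 10)
Z = -40 (Z = -4*10 = -40)
(j(-3) - 85)*Z = (-12 - 85)*(-40) = -97*(-40) = 3880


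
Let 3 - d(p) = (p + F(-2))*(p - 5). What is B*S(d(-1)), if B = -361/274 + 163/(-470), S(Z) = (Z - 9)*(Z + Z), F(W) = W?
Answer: -7715952/6439 ≈ -1198.3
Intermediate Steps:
d(p) = 3 - (-5 + p)*(-2 + p) (d(p) = 3 - (p - 2)*(p - 5) = 3 - (-2 + p)*(-5 + p) = 3 - (-5 + p)*(-2 + p))
S(Z) = 2*Z*(-9 + Z) (S(Z) = (-9 + Z)*(2*Z) = 2*Z*(-9 + Z))
B = -53583/32195 (B = -361*1/274 + 163*(-1/470) = -361/274 - 163/470 = -53583/32195 ≈ -1.6643)
B*S(d(-1)) = -107166*(-7 - 1*(-1)² + 7*(-1))*(-9 + (-7 - 1*(-1)² + 7*(-1)))/32195 = -107166*(-7 - 1*1 - 7)*(-9 + (-7 - 1*1 - 7))/32195 = -107166*(-7 - 1 - 7)*(-9 + (-7 - 1 - 7))/32195 = -107166*(-15)*(-9 - 15)/32195 = -107166*(-15)*(-24)/32195 = -53583/32195*720 = -7715952/6439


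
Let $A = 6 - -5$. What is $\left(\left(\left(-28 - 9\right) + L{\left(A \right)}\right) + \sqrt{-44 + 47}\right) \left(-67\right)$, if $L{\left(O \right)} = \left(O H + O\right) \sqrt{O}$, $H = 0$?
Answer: $2479 - 737 \sqrt{11} - 67 \sqrt{3} \approx -81.4$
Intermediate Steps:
$A = 11$ ($A = 6 + 5 = 11$)
$L{\left(O \right)} = O^{\frac{3}{2}}$ ($L{\left(O \right)} = \left(O 0 + O\right) \sqrt{O} = \left(0 + O\right) \sqrt{O} = O \sqrt{O} = O^{\frac{3}{2}}$)
$\left(\left(\left(-28 - 9\right) + L{\left(A \right)}\right) + \sqrt{-44 + 47}\right) \left(-67\right) = \left(\left(\left(-28 - 9\right) + 11^{\frac{3}{2}}\right) + \sqrt{-44 + 47}\right) \left(-67\right) = \left(\left(-37 + 11 \sqrt{11}\right) + \sqrt{3}\right) \left(-67\right) = \left(-37 + \sqrt{3} + 11 \sqrt{11}\right) \left(-67\right) = 2479 - 737 \sqrt{11} - 67 \sqrt{3}$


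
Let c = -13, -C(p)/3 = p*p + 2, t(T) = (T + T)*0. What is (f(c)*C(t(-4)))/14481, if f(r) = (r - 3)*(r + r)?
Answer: -832/4827 ≈ -0.17236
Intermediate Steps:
t(T) = 0 (t(T) = (2*T)*0 = 0)
C(p) = -6 - 3*p² (C(p) = -3*(p*p + 2) = -3*(p² + 2) = -3*(2 + p²) = -6 - 3*p²)
f(r) = 2*r*(-3 + r) (f(r) = (-3 + r)*(2*r) = 2*r*(-3 + r))
(f(c)*C(t(-4)))/14481 = ((2*(-13)*(-3 - 13))*(-6 - 3*0²))/14481 = ((2*(-13)*(-16))*(-6 - 3*0))*(1/14481) = (416*(-6 + 0))*(1/14481) = (416*(-6))*(1/14481) = -2496*1/14481 = -832/4827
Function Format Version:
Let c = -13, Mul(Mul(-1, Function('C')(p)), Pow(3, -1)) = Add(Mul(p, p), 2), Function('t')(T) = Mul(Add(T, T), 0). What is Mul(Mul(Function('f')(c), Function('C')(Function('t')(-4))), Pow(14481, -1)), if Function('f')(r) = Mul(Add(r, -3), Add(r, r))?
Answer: Rational(-832, 4827) ≈ -0.17236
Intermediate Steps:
Function('t')(T) = 0 (Function('t')(T) = Mul(Mul(2, T), 0) = 0)
Function('C')(p) = Add(-6, Mul(-3, Pow(p, 2))) (Function('C')(p) = Mul(-3, Add(Mul(p, p), 2)) = Mul(-3, Add(Pow(p, 2), 2)) = Mul(-3, Add(2, Pow(p, 2))) = Add(-6, Mul(-3, Pow(p, 2))))
Function('f')(r) = Mul(2, r, Add(-3, r)) (Function('f')(r) = Mul(Add(-3, r), Mul(2, r)) = Mul(2, r, Add(-3, r)))
Mul(Mul(Function('f')(c), Function('C')(Function('t')(-4))), Pow(14481, -1)) = Mul(Mul(Mul(2, -13, Add(-3, -13)), Add(-6, Mul(-3, Pow(0, 2)))), Pow(14481, -1)) = Mul(Mul(Mul(2, -13, -16), Add(-6, Mul(-3, 0))), Rational(1, 14481)) = Mul(Mul(416, Add(-6, 0)), Rational(1, 14481)) = Mul(Mul(416, -6), Rational(1, 14481)) = Mul(-2496, Rational(1, 14481)) = Rational(-832, 4827)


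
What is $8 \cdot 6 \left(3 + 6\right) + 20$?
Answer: $452$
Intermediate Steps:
$8 \cdot 6 \left(3 + 6\right) + 20 = 8 \cdot 6 \cdot 9 + 20 = 8 \cdot 54 + 20 = 432 + 20 = 452$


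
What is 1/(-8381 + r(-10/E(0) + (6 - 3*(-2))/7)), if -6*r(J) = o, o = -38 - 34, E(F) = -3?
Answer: -1/8369 ≈ -0.00011949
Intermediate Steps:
o = -72
r(J) = 12 (r(J) = -⅙*(-72) = 12)
1/(-8381 + r(-10/E(0) + (6 - 3*(-2))/7)) = 1/(-8381 + 12) = 1/(-8369) = -1/8369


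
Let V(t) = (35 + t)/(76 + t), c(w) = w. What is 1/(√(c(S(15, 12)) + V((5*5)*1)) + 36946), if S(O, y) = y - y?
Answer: 1865773/68932849228 - √1515/68932849228 ≈ 2.7066e-5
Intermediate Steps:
S(O, y) = 0
V(t) = (35 + t)/(76 + t)
1/(√(c(S(15, 12)) + V((5*5)*1)) + 36946) = 1/(√(0 + (35 + (5*5)*1)/(76 + (5*5)*1)) + 36946) = 1/(√(0 + (35 + 25*1)/(76 + 25*1)) + 36946) = 1/(√(0 + (35 + 25)/(76 + 25)) + 36946) = 1/(√(0 + 60/101) + 36946) = 1/(√(60/101) + 36946) = 1/(2*√1515/101 + 36946) = 1/(36946 + 2*√1515/101)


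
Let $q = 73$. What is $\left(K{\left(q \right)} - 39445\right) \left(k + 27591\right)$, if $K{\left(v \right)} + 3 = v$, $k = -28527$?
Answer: $36855000$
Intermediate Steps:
$K{\left(v \right)} = -3 + v$
$\left(K{\left(q \right)} - 39445\right) \left(k + 27591\right) = \left(\left(-3 + 73\right) - 39445\right) \left(-28527 + 27591\right) = \left(70 - 39445\right) \left(-936\right) = \left(-39375\right) \left(-936\right) = 36855000$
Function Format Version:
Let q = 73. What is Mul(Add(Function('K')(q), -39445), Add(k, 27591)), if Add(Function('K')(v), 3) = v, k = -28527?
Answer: 36855000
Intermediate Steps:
Function('K')(v) = Add(-3, v)
Mul(Add(Function('K')(q), -39445), Add(k, 27591)) = Mul(Add(Add(-3, 73), -39445), Add(-28527, 27591)) = Mul(Add(70, -39445), -936) = Mul(-39375, -936) = 36855000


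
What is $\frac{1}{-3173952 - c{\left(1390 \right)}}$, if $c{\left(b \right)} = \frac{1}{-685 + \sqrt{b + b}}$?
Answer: $- \frac{1480474039955}{4698953537889095041} - \frac{2 \sqrt{695}}{4698953537889095041} \approx -3.1506 \cdot 10^{-7}$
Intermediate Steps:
$c{\left(b \right)} = \frac{1}{-685 + \sqrt{2} \sqrt{b}}$ ($c{\left(b \right)} = \frac{1}{-685 + \sqrt{2 b}} = \frac{1}{-685 + \sqrt{2} \sqrt{b}}$)
$\frac{1}{-3173952 - c{\left(1390 \right)}} = \frac{1}{-3173952 - \frac{1}{-685 + \sqrt{2} \sqrt{1390}}} = \frac{1}{-3173952 - \frac{1}{-685 + 2 \sqrt{695}}}$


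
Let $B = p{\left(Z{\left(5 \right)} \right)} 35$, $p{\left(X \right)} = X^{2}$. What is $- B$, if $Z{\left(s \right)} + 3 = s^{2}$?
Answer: $-16940$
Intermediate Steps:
$Z{\left(s \right)} = -3 + s^{2}$
$B = 16940$ ($B = \left(-3 + 5^{2}\right)^{2} \cdot 35 = \left(-3 + 25\right)^{2} \cdot 35 = 22^{2} \cdot 35 = 484 \cdot 35 = 16940$)
$- B = \left(-1\right) 16940 = -16940$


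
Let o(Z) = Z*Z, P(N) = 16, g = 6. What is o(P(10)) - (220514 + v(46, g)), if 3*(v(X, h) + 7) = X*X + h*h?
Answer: -662905/3 ≈ -2.2097e+5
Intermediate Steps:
v(X, h) = -7 + X**2/3 + h**2/3 (v(X, h) = -7 + (X*X + h*h)/3 = -7 + (X**2 + h**2)/3 = -7 + (X**2/3 + h**2/3) = -7 + X**2/3 + h**2/3)
o(Z) = Z**2
o(P(10)) - (220514 + v(46, g)) = 16**2 - (220514 + (-7 + (1/3)*46**2 + (1/3)*6**2)) = 256 - (220514 + (-7 + (1/3)*2116 + (1/3)*36)) = 256 - (220514 + (-7 + 2116/3 + 12)) = 256 - (220514 + 2131/3) = 256 - 1*663673/3 = 256 - 663673/3 = -662905/3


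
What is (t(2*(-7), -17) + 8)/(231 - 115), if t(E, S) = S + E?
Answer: -23/116 ≈ -0.19828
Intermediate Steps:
t(E, S) = E + S
(t(2*(-7), -17) + 8)/(231 - 115) = ((2*(-7) - 17) + 8)/(231 - 115) = ((-14 - 17) + 8)/116 = (-31 + 8)*(1/116) = -23*1/116 = -23/116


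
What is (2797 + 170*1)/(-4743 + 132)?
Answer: -989/1537 ≈ -0.64346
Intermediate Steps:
(2797 + 170*1)/(-4743 + 132) = (2797 + 170)/(-4611) = 2967*(-1/4611) = -989/1537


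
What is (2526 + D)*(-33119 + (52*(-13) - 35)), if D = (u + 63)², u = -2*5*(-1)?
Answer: -265734650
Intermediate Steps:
u = 10 (u = -10*(-1) = 10)
D = 5329 (D = (10 + 63)² = 73² = 5329)
(2526 + D)*(-33119 + (52*(-13) - 35)) = (2526 + 5329)*(-33119 + (52*(-13) - 35)) = 7855*(-33119 + (-676 - 35)) = 7855*(-33119 - 711) = 7855*(-33830) = -265734650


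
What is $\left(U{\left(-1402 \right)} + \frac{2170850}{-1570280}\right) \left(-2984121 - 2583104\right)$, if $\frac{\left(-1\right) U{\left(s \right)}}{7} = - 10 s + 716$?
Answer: $\frac{90177739864448725}{157028} \approx 5.7428 \cdot 10^{11}$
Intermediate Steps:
$U{\left(s \right)} = -5012 + 70 s$ ($U{\left(s \right)} = - 7 \left(- 10 s + 716\right) = - 7 \left(716 - 10 s\right) = -5012 + 70 s$)
$\left(U{\left(-1402 \right)} + \frac{2170850}{-1570280}\right) \left(-2984121 - 2583104\right) = \left(\left(-5012 + 70 \left(-1402\right)\right) + \frac{2170850}{-1570280}\right) \left(-2984121 - 2583104\right) = \left(\left(-5012 - 98140\right) + 2170850 \left(- \frac{1}{1570280}\right)\right) \left(-5567225\right) = \left(-103152 - \frac{217085}{157028}\right) \left(-5567225\right) = \left(- \frac{16197969341}{157028}\right) \left(-5567225\right) = \frac{90177739864448725}{157028}$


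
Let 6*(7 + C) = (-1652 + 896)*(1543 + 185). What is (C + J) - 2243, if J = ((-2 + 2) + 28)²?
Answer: -219194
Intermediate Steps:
J = 784 (J = (0 + 28)² = 28² = 784)
C = -217735 (C = -7 + ((-1652 + 896)*(1543 + 185))/6 = -7 + (-756*1728)/6 = -7 + (⅙)*(-1306368) = -7 - 217728 = -217735)
(C + J) - 2243 = (-217735 + 784) - 2243 = -216951 - 2243 = -219194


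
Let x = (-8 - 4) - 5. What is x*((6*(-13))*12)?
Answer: 15912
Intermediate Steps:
x = -17 (x = -12 - 5 = -17)
x*((6*(-13))*12) = -17*6*(-13)*12 = -(-1326)*12 = -17*(-936) = 15912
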